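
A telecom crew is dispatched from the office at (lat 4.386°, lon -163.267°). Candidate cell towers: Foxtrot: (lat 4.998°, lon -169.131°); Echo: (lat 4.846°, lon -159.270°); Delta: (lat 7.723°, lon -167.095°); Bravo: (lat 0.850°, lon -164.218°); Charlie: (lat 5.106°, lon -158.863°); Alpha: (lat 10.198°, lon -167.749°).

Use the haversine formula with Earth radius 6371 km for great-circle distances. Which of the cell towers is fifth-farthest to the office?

Distances from the office ((lat 4.386°, lon -163.267°)):
Alpha: 813.5 km
Foxtrot: 653.4 km
Delta: 562.8 km
Charlie: 494.5 km
Echo: 445.9 km
Bravo: 407.1 km
The fifth-farthest is Echo at 445.9 km.

Echo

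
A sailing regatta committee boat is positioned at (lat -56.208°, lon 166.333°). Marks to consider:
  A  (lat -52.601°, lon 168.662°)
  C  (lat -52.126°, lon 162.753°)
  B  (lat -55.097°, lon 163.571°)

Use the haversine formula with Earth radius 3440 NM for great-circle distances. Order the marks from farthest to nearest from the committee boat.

Distance from the committee boat at (lat -56.208°, lon 166.333°) to each:
C (lat -52.126°, lon 162.753°): 275.4 NM
A (lat -52.601°, lon 168.662°): 231.3 NM
B (lat -55.097°, lon 163.571°): 114.9 NM

C, A, B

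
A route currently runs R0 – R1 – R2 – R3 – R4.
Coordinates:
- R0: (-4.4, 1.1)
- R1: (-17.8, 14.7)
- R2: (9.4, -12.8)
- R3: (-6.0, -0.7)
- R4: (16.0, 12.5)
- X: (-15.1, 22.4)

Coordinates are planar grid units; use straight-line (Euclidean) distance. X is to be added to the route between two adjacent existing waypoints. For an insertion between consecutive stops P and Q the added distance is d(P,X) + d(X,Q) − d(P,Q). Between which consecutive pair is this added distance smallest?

between R1 and R2

Added distance for inserting X between each consecutive pair:
R0–R1: 12.9
R1–R2: 12.4
R2–R3: 48.1
R3–R4: 31.8
Smallest added distance is 12.4, inserting between R1 and R2.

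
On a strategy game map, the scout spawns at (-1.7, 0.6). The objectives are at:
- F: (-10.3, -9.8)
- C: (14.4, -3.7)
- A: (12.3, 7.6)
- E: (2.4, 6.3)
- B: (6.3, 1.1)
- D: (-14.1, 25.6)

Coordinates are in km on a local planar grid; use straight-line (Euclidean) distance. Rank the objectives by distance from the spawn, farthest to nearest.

Distance from the spawn at (-1.7, 0.6) to each:
D (-14.1, 25.6): 27.9 km
C (14.4, -3.7): 16.7 km
A (12.3, 7.6): 15.7 km
F (-10.3, -9.8): 13.5 km
B (6.3, 1.1): 8.0 km
E (2.4, 6.3): 7.0 km

D, C, A, F, B, E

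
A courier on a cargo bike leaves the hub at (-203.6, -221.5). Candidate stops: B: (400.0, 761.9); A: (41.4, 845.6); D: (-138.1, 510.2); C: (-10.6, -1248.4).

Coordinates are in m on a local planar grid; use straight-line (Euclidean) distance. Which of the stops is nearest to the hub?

Distance to each, sorted:
D: 734.6 m
C: 1044.9 m
A: 1094.9 m
B: 1153.9 m
The nearest is D at 734.6 m.

D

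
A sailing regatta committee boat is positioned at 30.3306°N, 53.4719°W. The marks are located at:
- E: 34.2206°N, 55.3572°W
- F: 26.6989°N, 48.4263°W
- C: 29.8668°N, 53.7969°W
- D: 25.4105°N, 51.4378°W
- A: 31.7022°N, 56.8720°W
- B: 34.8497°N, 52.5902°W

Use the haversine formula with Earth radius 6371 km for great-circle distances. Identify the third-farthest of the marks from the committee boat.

Distances from the committee boat (30.3306°N, 53.4719°W):
F: 637.1 km
D: 582.4 km
B: 509.2 km
E: 467.4 km
A: 358.1 km
C: 60.3 km
The third-farthest is B at 509.2 km.

B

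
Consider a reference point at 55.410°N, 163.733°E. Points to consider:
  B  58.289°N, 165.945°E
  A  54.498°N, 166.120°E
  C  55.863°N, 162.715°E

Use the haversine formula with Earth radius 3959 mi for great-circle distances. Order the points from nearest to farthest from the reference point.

Distance from the reference point at 55.410°N, 163.733°E to each:
C 55.863°N, 162.715°E: 50.6 mi
A 54.498°N, 166.120°E: 113.8 mi
B 58.289°N, 165.945°E: 215.7 mi

C, A, B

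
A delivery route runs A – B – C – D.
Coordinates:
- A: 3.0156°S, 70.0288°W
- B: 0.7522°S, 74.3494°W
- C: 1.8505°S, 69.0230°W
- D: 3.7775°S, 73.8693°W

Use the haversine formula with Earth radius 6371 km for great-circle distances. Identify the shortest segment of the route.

Leg distances:
A→B: 542.1 km
B→C: 604.6 km
C→D: 579.3 km
The shortest leg is A–B at 542.1 km.

A–B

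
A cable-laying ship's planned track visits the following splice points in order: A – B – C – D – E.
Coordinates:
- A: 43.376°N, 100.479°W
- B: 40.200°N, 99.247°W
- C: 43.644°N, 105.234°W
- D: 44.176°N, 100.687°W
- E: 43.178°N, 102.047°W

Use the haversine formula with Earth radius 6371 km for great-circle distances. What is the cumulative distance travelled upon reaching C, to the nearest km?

Leg distances:
A→B: 367.6 km  (cumulative 367.6 km)
B→C: 625.8 km  (cumulative 993.4 km)
Cumulative distance at C ≈ 993 km.

993 km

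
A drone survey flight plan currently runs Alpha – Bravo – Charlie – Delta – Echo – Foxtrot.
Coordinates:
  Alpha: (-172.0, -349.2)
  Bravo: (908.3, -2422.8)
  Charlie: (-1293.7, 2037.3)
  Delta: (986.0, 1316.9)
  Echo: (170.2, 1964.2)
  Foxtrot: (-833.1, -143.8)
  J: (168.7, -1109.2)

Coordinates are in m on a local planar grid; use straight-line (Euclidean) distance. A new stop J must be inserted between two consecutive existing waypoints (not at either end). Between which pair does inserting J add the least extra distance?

Added distance for inserting J between each consecutive pair:
Alpha–Bravo: 2.2 m
Bravo–Charlie: 3.2 m
Charlie–Delta: 3639.0 m
Delta–Echo: 4592.1 m
Echo–Foxtrot: 2130.1 m
Smallest added distance is 2.2 m, inserting between Alpha and Bravo.

between Alpha and Bravo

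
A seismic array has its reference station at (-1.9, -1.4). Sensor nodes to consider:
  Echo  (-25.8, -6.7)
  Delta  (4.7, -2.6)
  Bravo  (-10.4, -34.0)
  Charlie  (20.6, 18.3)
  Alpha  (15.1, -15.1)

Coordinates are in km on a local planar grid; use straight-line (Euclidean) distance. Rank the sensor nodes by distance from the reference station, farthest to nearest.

Bravo, Charlie, Echo, Alpha, Delta

Distances from the reference station:
Bravo (-10.4, -34.0): 33.7 km
Charlie (20.6, 18.3): 29.9 km
Echo (-25.8, -6.7): 24.5 km
Alpha (15.1, -15.1): 21.8 km
Delta (4.7, -2.6): 6.7 km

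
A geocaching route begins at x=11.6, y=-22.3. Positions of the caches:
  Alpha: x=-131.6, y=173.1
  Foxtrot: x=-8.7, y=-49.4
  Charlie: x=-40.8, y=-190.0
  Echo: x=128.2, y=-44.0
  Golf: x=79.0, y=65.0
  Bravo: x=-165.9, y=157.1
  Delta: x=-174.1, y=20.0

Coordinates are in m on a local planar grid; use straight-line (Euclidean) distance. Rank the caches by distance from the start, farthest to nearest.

Bravo, Alpha, Delta, Charlie, Echo, Golf, Foxtrot

Distance from the start at x=11.6, y=-22.3 to each:
Bravo x=-165.9, y=157.1: 252.4 m
Alpha x=-131.6, y=173.1: 242.3 m
Delta x=-174.1, y=20.0: 190.5 m
Charlie x=-40.8, y=-190.0: 175.7 m
Echo x=128.2, y=-44.0: 118.6 m
Golf x=79.0, y=65.0: 110.3 m
Foxtrot x=-8.7, y=-49.4: 33.9 m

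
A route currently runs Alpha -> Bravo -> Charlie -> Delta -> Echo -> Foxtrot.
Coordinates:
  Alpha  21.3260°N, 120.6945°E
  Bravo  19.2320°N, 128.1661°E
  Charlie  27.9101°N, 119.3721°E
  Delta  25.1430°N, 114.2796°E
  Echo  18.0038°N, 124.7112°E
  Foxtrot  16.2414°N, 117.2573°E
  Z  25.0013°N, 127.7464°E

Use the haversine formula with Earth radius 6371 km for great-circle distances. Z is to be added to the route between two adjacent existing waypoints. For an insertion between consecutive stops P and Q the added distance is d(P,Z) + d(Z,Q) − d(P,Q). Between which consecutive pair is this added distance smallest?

between Bravo and Charlie

Added distance for inserting Z between each consecutive pair:
Alpha–Bravo: 658.2 km
Bravo–Charlie: 220.9 km
Charlie–Delta: 1657.1 km
Delta–Echo: 856.5 km
Echo–Foxtrot: 1484.8 km
Smallest added distance is 220.9 km, inserting between Bravo and Charlie.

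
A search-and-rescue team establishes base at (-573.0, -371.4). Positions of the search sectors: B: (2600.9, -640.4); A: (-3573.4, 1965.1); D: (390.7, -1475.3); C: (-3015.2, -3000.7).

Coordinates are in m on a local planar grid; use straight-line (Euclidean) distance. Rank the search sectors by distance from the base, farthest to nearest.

A, C, B, D

Distance from the base at (-573.0, -371.4) to each:
A (-3573.4, 1965.1): 3802.8 m
C (-3015.2, -3000.7): 3588.5 m
B (2600.9, -640.4): 3185.3 m
D (390.7, -1475.3): 1465.4 m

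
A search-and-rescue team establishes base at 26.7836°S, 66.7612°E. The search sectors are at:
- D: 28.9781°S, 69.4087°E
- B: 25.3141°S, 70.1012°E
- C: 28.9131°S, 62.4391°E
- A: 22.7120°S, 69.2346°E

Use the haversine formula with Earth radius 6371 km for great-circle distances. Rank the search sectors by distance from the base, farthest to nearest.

A, C, B, D

Distances from the base:
A 22.7120°S, 69.2346°E: 517.0 km
C 28.9131°S, 62.4391°E: 486.4 km
B 25.3141°S, 70.1012°E: 371.5 km
D 28.9781°S, 69.4087°E: 356.7 km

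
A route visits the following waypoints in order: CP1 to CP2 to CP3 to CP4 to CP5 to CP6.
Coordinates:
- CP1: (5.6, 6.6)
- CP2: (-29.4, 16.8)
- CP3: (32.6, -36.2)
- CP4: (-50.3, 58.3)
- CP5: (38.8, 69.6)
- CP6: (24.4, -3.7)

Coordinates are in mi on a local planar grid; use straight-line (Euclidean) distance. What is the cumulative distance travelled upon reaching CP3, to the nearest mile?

Leg distances:
CP1→CP2: 36.5 mi  (cumulative 36.5 mi)
CP2→CP3: 81.6 mi  (cumulative 118.0 mi)
Cumulative distance at CP3 ≈ 118 mi.

118 mi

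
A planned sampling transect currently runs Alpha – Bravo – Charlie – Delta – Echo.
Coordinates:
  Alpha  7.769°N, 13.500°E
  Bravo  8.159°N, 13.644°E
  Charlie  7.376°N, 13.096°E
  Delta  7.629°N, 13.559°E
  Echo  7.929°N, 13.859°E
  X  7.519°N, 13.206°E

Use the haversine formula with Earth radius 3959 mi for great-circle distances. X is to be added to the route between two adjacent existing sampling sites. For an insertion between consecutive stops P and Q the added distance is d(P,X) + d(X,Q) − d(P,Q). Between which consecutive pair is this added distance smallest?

Added distance for inserting X between each consecutive pair:
Alpha–Bravo: 51.3 mi
Bravo–Charlie: 0.0 mi
Charlie–Delta: 1.6 mi
Delta–Echo: 49.1 mi
Smallest added distance is 0.0 mi, inserting between Bravo and Charlie.

between Bravo and Charlie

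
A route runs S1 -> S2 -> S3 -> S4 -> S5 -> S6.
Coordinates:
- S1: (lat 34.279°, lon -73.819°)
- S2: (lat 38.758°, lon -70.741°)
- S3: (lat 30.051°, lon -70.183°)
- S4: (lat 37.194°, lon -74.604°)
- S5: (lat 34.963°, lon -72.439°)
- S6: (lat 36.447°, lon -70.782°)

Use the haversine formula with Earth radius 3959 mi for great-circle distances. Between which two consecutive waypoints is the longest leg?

S2–S3

Leg distances:
S1→S2: 353.5 mi
S2→S3: 602.5 mi
S3→S4: 555.1 mi
S4→S5: 195.9 mi
S5→S6: 138.4 mi
The longest leg is S2–S3 at 602.5 mi.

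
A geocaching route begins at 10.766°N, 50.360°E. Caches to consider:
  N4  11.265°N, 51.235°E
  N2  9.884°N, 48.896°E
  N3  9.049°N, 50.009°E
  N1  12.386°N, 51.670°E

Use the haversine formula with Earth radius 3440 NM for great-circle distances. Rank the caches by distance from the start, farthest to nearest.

Computing each great-circle distance from 10.766°N, 50.360°E:
N1 12.386°N, 51.670°E: 124.1 NM
N3 9.049°N, 50.009°E: 105.2 NM
N2 9.884°N, 48.896°E: 101.4 NM
N4 11.265°N, 51.235°E: 59.6 NM

N1, N3, N2, N4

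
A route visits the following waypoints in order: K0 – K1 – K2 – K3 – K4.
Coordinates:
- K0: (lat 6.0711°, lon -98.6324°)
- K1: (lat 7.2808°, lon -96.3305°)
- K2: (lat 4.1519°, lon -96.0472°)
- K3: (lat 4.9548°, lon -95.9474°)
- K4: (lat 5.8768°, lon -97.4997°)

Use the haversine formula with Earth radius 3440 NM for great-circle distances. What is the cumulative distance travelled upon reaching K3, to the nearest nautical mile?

Leg distances:
K0→K1: 155.3 NM  (cumulative 155.3 NM)
K1→K2: 188.6 NM  (cumulative 343.9 NM)
K2→K3: 48.6 NM  (cumulative 392.5 NM)
Cumulative distance at K3 ≈ 392 NM.

392 NM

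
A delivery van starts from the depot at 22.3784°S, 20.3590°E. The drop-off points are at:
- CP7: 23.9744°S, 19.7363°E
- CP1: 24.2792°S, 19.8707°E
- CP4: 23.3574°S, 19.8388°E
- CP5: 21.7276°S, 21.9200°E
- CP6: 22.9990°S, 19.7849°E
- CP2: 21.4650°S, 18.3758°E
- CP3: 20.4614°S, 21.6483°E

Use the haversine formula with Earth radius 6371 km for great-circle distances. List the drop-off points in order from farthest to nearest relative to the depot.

CP3, CP2, CP1, CP7, CP5, CP4, CP6

Computing each great-circle distance from 22.3784°S, 20.3590°E:
CP3 20.4614°S, 21.6483°E: 251.5 km
CP2 21.4650°S, 18.3758°E: 228.4 km
CP1 24.2792°S, 19.8707°E: 217.2 km
CP7 23.9744°S, 19.7363°E: 188.5 km
CP5 21.7276°S, 21.9200°E: 176.4 km
CP4 23.3574°S, 19.8388°E: 121.2 km
CP6 22.9990°S, 19.7849°E: 90.7 km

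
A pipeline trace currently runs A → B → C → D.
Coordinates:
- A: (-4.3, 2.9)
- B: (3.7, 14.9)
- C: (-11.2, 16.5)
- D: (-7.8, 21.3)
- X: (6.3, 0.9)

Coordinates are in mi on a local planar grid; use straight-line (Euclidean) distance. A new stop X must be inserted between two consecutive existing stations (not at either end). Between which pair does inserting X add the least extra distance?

Added distance for inserting X between each consecutive pair:
A–B: 10.6 mi
B–C: 22.7 mi
C–D: 42.4 mi
Smallest added distance is 10.6 mi, inserting between A and B.

between A and B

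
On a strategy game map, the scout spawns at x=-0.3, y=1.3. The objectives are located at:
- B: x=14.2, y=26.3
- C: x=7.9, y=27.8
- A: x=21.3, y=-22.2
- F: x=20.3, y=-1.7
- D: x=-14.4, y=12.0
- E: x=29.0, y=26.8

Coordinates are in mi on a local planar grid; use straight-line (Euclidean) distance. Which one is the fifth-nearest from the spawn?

A

Distances from the spawn (x=-0.3, y=1.3):
D: 17.7 mi
F: 20.8 mi
C: 27.7 mi
B: 28.9 mi
A: 31.9 mi
E: 38.8 mi
The fifth-nearest is A at 31.9 mi.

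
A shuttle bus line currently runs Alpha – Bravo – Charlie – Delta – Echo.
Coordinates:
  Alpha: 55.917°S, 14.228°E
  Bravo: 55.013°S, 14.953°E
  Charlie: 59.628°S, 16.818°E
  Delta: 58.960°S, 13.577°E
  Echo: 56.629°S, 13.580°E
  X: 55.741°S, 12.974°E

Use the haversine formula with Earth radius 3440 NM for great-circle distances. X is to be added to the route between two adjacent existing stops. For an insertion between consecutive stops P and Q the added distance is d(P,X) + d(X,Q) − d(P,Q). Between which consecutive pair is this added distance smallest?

between Bravo and Charlie

Added distance for inserting X between each consecutive pair:
Alpha–Bravo: 64.4 NM
Bravo–Charlie: 60.7 NM
Charlie–Delta: 351.0 NM
Delta–Echo: 111.3 NM
Smallest added distance is 60.7 NM, inserting between Bravo and Charlie.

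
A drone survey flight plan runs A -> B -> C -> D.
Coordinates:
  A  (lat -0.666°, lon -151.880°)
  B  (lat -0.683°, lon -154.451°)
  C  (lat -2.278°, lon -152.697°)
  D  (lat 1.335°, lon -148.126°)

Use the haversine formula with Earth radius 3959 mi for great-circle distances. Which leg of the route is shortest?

B–C

Leg distances:
A→B: 177.6 mi
B→C: 163.8 mi
C→D: 402.5 mi
The shortest leg is B–C at 163.8 mi.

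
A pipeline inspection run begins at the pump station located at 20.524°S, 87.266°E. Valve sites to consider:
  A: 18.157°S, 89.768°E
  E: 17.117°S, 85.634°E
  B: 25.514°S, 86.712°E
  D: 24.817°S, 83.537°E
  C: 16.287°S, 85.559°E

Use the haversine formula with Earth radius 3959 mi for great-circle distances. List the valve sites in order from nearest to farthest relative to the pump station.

A, E, C, B, D

Computing each great-circle distance from 20.524°S, 87.266°E:
A 18.157°S, 89.768°E: 231.0 mi
E 17.117°S, 85.634°E: 258.5 mi
C 16.287°S, 85.559°E: 313.4 mi
B 25.514°S, 86.712°E: 346.6 mi
D 24.817°S, 83.537°E: 380.1 mi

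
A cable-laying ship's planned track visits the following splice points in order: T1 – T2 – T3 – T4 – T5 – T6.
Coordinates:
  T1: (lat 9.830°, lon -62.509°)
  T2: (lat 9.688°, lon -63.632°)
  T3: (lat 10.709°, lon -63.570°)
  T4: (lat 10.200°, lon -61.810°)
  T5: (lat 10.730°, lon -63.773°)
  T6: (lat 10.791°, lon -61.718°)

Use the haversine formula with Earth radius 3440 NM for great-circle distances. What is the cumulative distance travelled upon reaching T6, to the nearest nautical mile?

478 NM

Leg distances:
T1→T2: 67.0 NM  (cumulative 67.0 NM)
T2→T3: 61.4 NM  (cumulative 128.4 NM)
T3→T4: 108.3 NM  (cumulative 236.7 NM)
T4→T5: 120.2 NM  (cumulative 356.9 NM)
T5→T6: 121.3 NM  (cumulative 478.2 NM)
Cumulative distance at T6 ≈ 478 NM.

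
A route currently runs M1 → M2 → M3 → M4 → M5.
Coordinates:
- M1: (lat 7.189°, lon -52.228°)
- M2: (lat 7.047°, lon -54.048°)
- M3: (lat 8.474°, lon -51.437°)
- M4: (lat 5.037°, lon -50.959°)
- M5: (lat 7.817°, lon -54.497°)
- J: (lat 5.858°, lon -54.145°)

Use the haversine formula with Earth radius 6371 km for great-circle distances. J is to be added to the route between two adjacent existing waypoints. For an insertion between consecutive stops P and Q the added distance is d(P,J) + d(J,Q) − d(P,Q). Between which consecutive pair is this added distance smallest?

between M4 and M5

Added distance for inserting J between each consecutive pair:
M1–M2: 189.6 km
M2–M3: 221.1 km
M3–M4: 395.4 km
M4–M5: 87.2 km
Smallest added distance is 87.2 km, inserting between M4 and M5.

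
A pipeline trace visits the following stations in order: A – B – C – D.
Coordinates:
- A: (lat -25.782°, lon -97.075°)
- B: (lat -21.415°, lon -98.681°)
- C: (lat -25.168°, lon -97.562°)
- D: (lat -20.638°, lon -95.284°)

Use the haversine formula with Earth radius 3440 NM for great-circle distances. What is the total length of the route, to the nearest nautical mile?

810 NM

Leg distances:
A→B: 276.7 NM  (cumulative 276.7 NM)
B→C: 233.6 NM  (cumulative 510.3 NM)
C→D: 299.7 NM  (cumulative 810.0 NM)
Total route length ≈ 810 NM.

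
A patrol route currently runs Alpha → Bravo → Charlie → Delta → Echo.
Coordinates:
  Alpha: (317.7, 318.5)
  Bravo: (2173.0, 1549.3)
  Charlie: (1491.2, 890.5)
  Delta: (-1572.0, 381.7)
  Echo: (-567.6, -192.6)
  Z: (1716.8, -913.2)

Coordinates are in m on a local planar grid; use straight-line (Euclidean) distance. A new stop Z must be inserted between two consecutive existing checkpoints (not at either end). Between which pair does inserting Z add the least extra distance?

between Alpha and Bravo

Added distance for inserting Z between each consecutive pair:
Alpha–Bravo: 2142.0 m
Bravo–Charlie: 3374.1 m
Charlie–Delta: 2247.1 m
Delta–Echo: 4772.9 m
Smallest added distance is 2142.0 m, inserting between Alpha and Bravo.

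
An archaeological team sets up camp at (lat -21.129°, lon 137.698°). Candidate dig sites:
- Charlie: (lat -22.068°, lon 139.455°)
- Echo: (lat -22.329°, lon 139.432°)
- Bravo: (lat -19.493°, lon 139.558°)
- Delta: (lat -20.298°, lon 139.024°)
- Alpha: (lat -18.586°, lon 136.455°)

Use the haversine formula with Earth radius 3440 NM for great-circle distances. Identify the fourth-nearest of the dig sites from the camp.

Distance to each, sorted:
Delta: 89.6 NM
Charlie: 113.1 NM
Echo: 120.6 NM
Bravo: 143.6 NM
Alpha: 168.0 NM
The fourth-nearest is Bravo at 143.6 NM.

Bravo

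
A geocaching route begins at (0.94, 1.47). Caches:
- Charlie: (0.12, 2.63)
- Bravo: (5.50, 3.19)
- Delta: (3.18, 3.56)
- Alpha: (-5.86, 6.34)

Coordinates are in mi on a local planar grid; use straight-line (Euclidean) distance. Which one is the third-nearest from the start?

Distances from the start ((0.94, 1.47)):
Charlie: 1.4 mi
Delta: 3.1 mi
Bravo: 4.9 mi
Alpha: 8.4 mi
The third-nearest is Bravo at 4.9 mi.

Bravo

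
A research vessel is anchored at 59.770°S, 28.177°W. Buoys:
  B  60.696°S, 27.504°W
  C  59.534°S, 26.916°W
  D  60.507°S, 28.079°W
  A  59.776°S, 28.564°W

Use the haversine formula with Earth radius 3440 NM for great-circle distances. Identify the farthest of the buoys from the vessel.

Distances from the vessel (59.770°S, 28.177°W):
B: 59.1 NM
D: 44.3 NM
C: 40.8 NM
A: 11.7 NM
The farthest is B at 59.1 NM.

B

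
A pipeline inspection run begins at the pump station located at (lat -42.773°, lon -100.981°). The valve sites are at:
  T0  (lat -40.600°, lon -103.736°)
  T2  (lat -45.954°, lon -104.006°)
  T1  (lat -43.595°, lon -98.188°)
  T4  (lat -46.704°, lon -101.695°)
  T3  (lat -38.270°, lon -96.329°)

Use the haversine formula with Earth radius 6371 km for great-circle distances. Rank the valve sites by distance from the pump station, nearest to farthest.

Distances from the pump station:
T1 (lat -43.595°, lon -98.188°): 244.2 km
T0 (lat -40.600°, lon -103.736°): 332.7 km
T2 (lat -45.954°, lon -104.006°): 427.6 km
T4 (lat -46.704°, lon -101.695°): 440.7 km
T3 (lat -38.270°, lon -96.329°): 636.4 km

T1, T0, T2, T4, T3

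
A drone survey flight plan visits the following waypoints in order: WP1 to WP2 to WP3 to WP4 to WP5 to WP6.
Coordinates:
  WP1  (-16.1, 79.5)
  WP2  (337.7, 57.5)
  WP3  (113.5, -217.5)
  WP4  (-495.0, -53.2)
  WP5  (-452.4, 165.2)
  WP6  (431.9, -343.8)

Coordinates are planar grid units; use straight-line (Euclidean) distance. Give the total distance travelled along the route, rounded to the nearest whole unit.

2582

Leg distances:
WP1→WP2: 354.5  (cumulative 354.5)
WP2→WP3: 354.8  (cumulative 709.3)
WP3→WP4: 630.3  (cumulative 1339.6)
WP4→WP5: 222.5  (cumulative 1562.1)
WP5→WP6: 1020.3  (cumulative 2582.4)
Total route length ≈ 2582.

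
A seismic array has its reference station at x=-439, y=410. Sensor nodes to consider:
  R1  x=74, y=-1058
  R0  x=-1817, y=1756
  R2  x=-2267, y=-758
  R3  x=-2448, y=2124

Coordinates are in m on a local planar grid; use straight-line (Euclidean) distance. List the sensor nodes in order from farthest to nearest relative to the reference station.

Distances from the reference station:
R3 x=-2448, y=2124: 2640.8 m
R2 x=-2267, y=-758: 2169.3 m
R0 x=-1817, y=1756: 1926.3 m
R1 x=74, y=-1058: 1555.1 m

R3, R2, R0, R1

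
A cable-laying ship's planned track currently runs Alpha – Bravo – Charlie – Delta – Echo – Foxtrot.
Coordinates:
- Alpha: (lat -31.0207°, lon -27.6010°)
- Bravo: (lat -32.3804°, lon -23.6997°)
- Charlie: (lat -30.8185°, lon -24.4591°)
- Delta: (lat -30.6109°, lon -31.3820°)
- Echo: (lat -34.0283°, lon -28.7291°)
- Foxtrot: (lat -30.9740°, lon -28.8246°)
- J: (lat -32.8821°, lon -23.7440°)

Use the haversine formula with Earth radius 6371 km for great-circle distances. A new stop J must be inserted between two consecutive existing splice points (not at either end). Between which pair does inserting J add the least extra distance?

Added distance for inserting J between each consecutive pair:
Alpha–Bravo: 75.7 km
Bravo–Charlie: 107.2 km
Charlie–Delta: 342.0 km
Delta–Echo: 790.1 km
Echo–Foxtrot: 664.1 km
Smallest added distance is 75.7 km, inserting between Alpha and Bravo.

between Alpha and Bravo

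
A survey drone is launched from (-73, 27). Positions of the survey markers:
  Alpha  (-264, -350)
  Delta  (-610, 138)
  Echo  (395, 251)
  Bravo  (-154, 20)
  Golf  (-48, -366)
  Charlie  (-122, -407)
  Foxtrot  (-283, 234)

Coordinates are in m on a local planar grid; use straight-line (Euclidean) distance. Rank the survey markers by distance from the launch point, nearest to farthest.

Distances from the launch point:
Bravo (-154, 20): 81.3 m
Foxtrot (-283, 234): 294.9 m
Golf (-48, -366): 393.8 m
Alpha (-264, -350): 422.6 m
Charlie (-122, -407): 436.8 m
Echo (395, 251): 518.8 m
Delta (-610, 138): 548.4 m

Bravo, Foxtrot, Golf, Alpha, Charlie, Echo, Delta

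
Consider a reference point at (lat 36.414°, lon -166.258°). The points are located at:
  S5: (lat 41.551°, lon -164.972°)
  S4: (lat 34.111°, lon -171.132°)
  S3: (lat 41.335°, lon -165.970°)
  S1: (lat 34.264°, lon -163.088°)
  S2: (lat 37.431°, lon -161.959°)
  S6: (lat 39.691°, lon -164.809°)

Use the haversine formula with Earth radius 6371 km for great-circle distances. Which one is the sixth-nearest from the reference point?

S5

Distances from the reference point ((lat 36.414°, lon -166.258°)):
S1: 373.9 km
S6: 385.8 km
S2: 398.5 km
S4: 511.2 km
S3: 547.8 km
S5: 581.9 km
The sixth-nearest is S5 at 581.9 km.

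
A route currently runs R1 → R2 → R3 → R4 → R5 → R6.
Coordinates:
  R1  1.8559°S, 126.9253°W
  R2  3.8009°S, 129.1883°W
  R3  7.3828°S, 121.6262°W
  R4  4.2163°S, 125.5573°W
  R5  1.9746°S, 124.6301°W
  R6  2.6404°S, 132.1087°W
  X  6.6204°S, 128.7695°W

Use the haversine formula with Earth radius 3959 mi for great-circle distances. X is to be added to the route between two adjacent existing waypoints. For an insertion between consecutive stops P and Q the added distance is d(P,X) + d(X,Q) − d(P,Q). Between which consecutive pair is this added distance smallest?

between R2 and R3

Added distance for inserting X between each consecutive pair:
R1–R2: 343.8 mi
R2–R3: 113.8 mi
R3–R4: 421.5 mi
R4–R5: 538.2 mi
R5–R6: 269.5 mi
Smallest added distance is 113.8 mi, inserting between R2 and R3.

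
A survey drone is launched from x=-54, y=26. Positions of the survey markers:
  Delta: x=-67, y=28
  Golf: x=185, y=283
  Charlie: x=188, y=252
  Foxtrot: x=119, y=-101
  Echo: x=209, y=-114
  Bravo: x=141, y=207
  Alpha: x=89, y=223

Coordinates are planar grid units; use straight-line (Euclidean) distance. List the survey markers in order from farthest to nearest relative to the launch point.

Golf, Charlie, Echo, Bravo, Alpha, Foxtrot, Delta

Distances from the launch point:
Golf x=185, y=283: 351.0
Charlie x=188, y=252: 331.1
Echo x=209, y=-114: 297.9
Bravo x=141, y=207: 266.1
Alpha x=89, y=223: 243.4
Foxtrot x=119, y=-101: 214.6
Delta x=-67, y=28: 13.2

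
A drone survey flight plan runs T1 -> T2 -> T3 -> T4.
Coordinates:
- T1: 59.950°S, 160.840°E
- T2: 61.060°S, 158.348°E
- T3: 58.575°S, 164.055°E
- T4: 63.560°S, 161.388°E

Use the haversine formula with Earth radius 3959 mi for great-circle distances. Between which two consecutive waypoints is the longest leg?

T3–T4

Leg distances:
T1→T2: 114.3 mi
T2→T3: 262.1 mi
T3→T4: 355.7 mi
The longest leg is T3–T4 at 355.7 mi.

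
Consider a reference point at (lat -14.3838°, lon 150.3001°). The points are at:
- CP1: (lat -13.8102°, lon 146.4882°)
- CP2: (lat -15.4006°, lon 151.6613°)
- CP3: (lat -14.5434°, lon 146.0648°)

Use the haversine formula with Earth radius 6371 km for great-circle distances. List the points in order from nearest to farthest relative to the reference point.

Computing each great-circle distance from (lat -14.3838°, lon 150.3001°):
CP2 (lat -15.4006°, lon 151.6613°): 184.9 km
CP1 (lat -13.8102°, lon 146.4882°): 416.0 km
CP3 (lat -14.5434°, lon 146.0648°): 456.4 km

CP2, CP1, CP3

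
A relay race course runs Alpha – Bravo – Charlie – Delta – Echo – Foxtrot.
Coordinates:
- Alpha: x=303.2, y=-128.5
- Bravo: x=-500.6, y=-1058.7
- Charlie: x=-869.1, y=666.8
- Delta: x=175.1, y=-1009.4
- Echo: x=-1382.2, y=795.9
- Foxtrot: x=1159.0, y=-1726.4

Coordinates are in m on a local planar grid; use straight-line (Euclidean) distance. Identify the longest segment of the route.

Leg distances:
Alpha→Bravo: 1229.4 m
Bravo→Charlie: 1764.4 m
Charlie→Delta: 1974.8 m
Delta→Echo: 2384.2 m
Echo→Foxtrot: 3580.5 m
The longest leg is Echo–Foxtrot at 3580.5 m.

Echo–Foxtrot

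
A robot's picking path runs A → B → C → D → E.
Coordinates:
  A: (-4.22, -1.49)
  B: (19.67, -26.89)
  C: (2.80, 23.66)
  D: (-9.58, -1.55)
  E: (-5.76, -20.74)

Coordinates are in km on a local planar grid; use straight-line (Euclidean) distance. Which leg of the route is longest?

B–C

Leg distances:
A→B: 34.9 km
B→C: 53.3 km
C→D: 28.1 km
D→E: 19.6 km
The longest leg is B–C at 53.3 km.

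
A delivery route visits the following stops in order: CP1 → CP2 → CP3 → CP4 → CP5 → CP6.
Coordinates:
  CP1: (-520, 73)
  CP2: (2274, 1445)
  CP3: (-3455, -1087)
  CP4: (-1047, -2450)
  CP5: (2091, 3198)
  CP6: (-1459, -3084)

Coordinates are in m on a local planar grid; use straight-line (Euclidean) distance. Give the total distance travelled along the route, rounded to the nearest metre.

25820 m

Leg distances:
CP1→CP2: 3112.7 m  (cumulative 3112.7 m)
CP2→CP3: 6263.6 m  (cumulative 9376.3 m)
CP3→CP4: 2767.0 m  (cumulative 12143.3 m)
CP4→CP5: 6461.2 m  (cumulative 18604.4 m)
CP5→CP6: 7215.7 m  (cumulative 25820.1 m)
Total route length ≈ 25820 m.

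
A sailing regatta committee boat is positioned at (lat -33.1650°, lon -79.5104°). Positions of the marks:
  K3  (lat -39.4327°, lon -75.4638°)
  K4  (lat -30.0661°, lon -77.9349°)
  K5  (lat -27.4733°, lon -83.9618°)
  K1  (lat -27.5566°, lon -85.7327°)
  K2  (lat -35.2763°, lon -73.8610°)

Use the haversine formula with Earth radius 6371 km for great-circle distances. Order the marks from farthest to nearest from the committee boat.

Computing each great-circle distance from (lat -33.1650°, lon -79.5104°):
K1 (lat -27.5566°, lon -85.7327°): 862.9 km
K3 (lat -39.4327°, lon -75.4638°): 785.4 km
K5 (lat -27.4733°, lon -83.9618°): 763.4 km
K2 (lat -35.2763°, lon -73.8610°): 569.9 km
K4 (lat -30.0661°, lon -77.9349°): 375.5 km

K1, K3, K5, K2, K4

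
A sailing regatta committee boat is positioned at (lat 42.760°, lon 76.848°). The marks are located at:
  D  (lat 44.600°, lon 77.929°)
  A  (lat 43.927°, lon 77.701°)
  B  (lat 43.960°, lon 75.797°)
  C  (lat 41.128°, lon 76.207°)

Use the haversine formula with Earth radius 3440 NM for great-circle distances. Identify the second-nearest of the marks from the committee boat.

B

Distance to each, sorted:
A: 79.3 NM
B: 85.4 NM
C: 102.1 NM
D: 120.0 NM
The second-nearest is B at 85.4 NM.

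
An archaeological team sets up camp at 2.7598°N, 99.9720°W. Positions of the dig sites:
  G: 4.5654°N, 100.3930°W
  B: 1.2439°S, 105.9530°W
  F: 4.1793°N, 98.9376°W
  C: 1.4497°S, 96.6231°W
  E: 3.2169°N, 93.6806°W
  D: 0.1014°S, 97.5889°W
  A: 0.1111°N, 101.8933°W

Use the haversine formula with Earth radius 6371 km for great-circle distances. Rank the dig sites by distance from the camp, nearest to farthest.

Distances from the camp:
F 4.1793°N, 98.9376°W: 195.2 km
G 4.5654°N, 100.3930°W: 206.1 km
A 0.1111°N, 101.8933°W: 363.8 km
D 0.1014°S, 97.5889°W: 414.0 km
C 1.4497°S, 96.6231°W: 598.1 km
E 3.2169°N, 93.6806°W: 700.5 km
B 1.2439°S, 105.9530°W: 800.1 km

F, G, A, D, C, E, B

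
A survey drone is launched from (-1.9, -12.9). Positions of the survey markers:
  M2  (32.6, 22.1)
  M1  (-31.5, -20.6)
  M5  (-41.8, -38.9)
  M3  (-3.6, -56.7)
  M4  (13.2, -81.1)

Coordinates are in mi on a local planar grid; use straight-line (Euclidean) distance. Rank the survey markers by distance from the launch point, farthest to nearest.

Computing each straight-line distance from (-1.9, -12.9):
M4 (13.2, -81.1): 69.9 mi
M2 (32.6, 22.1): 49.1 mi
M5 (-41.8, -38.9): 47.6 mi
M3 (-3.6, -56.7): 43.8 mi
M1 (-31.5, -20.6): 30.6 mi

M4, M2, M5, M3, M1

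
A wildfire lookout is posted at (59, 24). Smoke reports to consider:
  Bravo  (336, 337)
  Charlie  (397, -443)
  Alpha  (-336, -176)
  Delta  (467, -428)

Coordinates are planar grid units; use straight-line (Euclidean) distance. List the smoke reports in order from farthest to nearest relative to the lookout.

Distances from the lookout:
Delta (467, -428): 608.9
Charlie (397, -443): 576.5
Alpha (-336, -176): 442.7
Bravo (336, 337): 418.0

Delta, Charlie, Alpha, Bravo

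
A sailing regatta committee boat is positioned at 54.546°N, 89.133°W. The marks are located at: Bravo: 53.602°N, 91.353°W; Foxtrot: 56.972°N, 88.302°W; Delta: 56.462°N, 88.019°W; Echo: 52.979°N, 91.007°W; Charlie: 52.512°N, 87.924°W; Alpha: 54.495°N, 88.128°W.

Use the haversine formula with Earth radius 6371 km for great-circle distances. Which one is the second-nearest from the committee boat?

Bravo

Distance to each, sorted:
Alpha: 65.1 km
Bravo: 178.9 km
Echo: 213.4 km
Delta: 224.3 km
Charlie: 239.9 km
Foxtrot: 274.7 km
The second-nearest is Bravo at 178.9 km.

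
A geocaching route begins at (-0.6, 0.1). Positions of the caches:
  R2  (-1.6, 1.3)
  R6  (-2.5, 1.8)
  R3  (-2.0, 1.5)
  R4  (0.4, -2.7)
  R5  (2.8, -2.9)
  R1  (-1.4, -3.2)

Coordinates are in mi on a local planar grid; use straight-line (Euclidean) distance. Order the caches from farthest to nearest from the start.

R5, R1, R4, R6, R3, R2

Distance from the start at (-0.6, 0.1) to each:
R5 (2.8, -2.9): 4.5 mi
R1 (-1.4, -3.2): 3.4 mi
R4 (0.4, -2.7): 3.0 mi
R6 (-2.5, 1.8): 2.5 mi
R3 (-2.0, 1.5): 2.0 mi
R2 (-1.6, 1.3): 1.6 mi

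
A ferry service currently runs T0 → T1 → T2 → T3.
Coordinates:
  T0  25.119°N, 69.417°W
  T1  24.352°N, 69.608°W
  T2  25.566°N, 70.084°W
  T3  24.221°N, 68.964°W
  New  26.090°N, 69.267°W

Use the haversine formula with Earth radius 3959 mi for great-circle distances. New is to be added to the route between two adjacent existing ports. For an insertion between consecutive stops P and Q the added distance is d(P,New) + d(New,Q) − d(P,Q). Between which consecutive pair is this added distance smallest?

between T2 and T3

Added distance for inserting New between each consecutive pair:
T0–T1: 135.4 mi
T1–T2: 95.3 mi
T2–T3: 76.5 mi
Smallest added distance is 76.5 mi, inserting between T2 and T3.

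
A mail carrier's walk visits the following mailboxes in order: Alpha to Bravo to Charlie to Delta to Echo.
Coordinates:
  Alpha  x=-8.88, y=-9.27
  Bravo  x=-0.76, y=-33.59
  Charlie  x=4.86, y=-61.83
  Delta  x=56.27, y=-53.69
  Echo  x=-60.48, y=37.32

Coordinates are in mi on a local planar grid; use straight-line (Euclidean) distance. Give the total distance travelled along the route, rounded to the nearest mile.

Leg distances:
Alpha→Bravo: 25.6 mi  (cumulative 25.6 mi)
Bravo→Charlie: 28.8 mi  (cumulative 54.4 mi)
Charlie→Delta: 52.1 mi  (cumulative 106.5 mi)
Delta→Echo: 148.0 mi  (cumulative 254.5 mi)
Total route length ≈ 255 mi.

255 mi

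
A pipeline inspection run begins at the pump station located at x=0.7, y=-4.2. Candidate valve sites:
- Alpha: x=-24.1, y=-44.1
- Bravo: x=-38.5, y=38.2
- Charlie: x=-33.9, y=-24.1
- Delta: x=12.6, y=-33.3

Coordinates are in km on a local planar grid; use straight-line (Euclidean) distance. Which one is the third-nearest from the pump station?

Alpha

Distances from the pump station (x=0.7, y=-4.2):
Delta: 31.4 km
Charlie: 39.9 km
Alpha: 47.0 km
Bravo: 57.7 km
The third-nearest is Alpha at 47.0 km.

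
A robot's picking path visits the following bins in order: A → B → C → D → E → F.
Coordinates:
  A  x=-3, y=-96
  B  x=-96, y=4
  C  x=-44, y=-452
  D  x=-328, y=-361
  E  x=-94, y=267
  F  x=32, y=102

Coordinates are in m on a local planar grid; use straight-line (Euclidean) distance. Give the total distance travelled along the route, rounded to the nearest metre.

Leg distances:
A→B: 136.6 m  (cumulative 136.6 m)
B→C: 459.0 m  (cumulative 595.5 m)
C→D: 298.2 m  (cumulative 893.7 m)
D→E: 670.2 m  (cumulative 1563.9 m)
E→F: 207.6 m  (cumulative 1771.5 m)
Total route length ≈ 1772 m.

1772 m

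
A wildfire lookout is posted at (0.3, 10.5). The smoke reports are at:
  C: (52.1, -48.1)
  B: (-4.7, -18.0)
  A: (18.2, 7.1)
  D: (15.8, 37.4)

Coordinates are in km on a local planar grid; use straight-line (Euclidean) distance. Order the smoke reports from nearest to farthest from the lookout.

Computing each straight-line distance from (0.3, 10.5):
A (18.2, 7.1): 18.2 km
B (-4.7, -18.0): 28.9 km
D (15.8, 37.4): 31.0 km
C (52.1, -48.1): 78.2 km

A, B, D, C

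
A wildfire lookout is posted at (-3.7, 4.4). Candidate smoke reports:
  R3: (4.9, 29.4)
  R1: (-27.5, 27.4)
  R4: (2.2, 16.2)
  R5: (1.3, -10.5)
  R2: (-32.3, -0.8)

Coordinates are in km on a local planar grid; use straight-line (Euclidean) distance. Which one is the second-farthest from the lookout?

R2

Distances from the lookout ((-3.7, 4.4)):
R1: 33.1 km
R2: 29.1 km
R3: 26.4 km
R5: 15.7 km
R4: 13.2 km
The second-farthest is R2 at 29.1 km.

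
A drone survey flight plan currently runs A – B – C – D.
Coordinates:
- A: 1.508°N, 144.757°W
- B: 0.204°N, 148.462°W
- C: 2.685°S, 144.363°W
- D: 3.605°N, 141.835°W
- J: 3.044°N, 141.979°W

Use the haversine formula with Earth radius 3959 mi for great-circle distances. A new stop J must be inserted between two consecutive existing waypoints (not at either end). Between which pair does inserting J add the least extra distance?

between C and D

Added distance for inserting J between each consecutive pair:
A–B: 436.7 mi
B–C: 571.2 mi
C–D: 0.4 mi
Smallest added distance is 0.4 mi, inserting between C and D.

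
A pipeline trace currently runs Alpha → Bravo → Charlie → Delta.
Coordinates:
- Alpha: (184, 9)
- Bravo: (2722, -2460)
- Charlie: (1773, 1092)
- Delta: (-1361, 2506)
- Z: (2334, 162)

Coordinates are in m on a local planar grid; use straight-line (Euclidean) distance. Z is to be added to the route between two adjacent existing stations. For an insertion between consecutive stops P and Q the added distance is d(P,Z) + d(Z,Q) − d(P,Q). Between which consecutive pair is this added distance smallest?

between Bravo and Charlie

Added distance for inserting Z between each consecutive pair:
Alpha–Bravo: 1265.2 m
Bravo–Charlie: 60.1 m
Charlie–Delta: 2023.7 m
Smallest added distance is 60.1 m, inserting between Bravo and Charlie.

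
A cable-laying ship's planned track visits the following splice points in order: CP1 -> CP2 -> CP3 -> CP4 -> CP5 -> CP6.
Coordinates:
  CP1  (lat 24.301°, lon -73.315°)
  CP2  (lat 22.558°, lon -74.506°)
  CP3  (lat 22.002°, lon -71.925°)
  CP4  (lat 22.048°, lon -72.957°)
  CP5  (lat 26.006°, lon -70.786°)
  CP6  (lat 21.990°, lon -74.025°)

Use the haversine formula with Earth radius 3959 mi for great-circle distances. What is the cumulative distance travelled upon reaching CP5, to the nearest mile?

Leg distances:
CP1→CP2: 142.1 mi  (cumulative 142.1 mi)
CP2→CP3: 169.4 mi  (cumulative 311.6 mi)
CP3→CP4: 66.2 mi  (cumulative 377.8 mi)
CP4→CP5: 305.9 mi  (cumulative 683.6 mi)
Cumulative distance at CP5 ≈ 684 mi.

684 mi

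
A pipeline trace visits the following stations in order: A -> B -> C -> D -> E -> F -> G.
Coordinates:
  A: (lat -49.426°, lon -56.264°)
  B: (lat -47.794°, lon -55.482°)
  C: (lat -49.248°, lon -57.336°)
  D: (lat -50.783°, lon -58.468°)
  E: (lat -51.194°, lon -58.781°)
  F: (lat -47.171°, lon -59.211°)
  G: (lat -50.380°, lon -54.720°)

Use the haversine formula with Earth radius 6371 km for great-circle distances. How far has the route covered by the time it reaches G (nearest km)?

Leg distances:
A→B: 190.4 km  (cumulative 190.4 km)
B→C: 211.6 km  (cumulative 402.0 km)
C→D: 188.9 km  (cumulative 590.8 km)
D→E: 50.7 km  (cumulative 641.5 km)
E→F: 448.4 km  (cumulative 1089.9 km)
F→G: 485.2 km  (cumulative 1575.2 km)
Cumulative distance at G ≈ 1575 km.

1575 km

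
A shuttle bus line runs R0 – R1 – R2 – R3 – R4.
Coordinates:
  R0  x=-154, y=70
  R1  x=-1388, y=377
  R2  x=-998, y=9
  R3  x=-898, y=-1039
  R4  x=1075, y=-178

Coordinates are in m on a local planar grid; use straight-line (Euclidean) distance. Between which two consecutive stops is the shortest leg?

R1–R2

Leg distances:
R0→R1: 1271.6 m
R1→R2: 536.2 m
R2→R3: 1052.8 m
R3→R4: 2152.7 m
The shortest leg is R1–R2 at 536.2 m.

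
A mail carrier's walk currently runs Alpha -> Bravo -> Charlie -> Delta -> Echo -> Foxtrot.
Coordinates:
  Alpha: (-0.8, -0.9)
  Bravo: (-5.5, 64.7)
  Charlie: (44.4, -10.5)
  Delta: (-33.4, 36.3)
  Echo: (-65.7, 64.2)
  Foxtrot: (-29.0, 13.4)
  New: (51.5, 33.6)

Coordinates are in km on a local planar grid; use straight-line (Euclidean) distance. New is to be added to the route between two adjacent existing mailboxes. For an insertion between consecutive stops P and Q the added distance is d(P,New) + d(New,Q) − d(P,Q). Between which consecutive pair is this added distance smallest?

between Bravo and Charlie

Added distance for inserting New between each consecutive pair:
Alpha–Bravo: 61.8 km
Bravo–Charlie: 19.4 km
Charlie–Delta: 38.8 km
Delta–Echo: 163.4 km
Echo–Foxtrot: 141.5 km
Smallest added distance is 19.4 km, inserting between Bravo and Charlie.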